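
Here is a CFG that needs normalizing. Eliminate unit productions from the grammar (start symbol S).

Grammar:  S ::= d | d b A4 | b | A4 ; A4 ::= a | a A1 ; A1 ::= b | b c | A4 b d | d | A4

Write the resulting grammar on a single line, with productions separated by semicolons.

Unit pairs: A1 ⇒* {A4}; S ⇒* {A4}.
For each unit pair (A, B), copy every non-unit production of B to A, then drop all unit productions.

S ::= a | a A1 | d | d b A4 | b; A4 ::= a | a A1; A1 ::= a | a A1 | b | b c | A4 b d | d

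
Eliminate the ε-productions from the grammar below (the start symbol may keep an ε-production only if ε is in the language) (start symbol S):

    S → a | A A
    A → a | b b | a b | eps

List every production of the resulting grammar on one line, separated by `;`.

The nullable symbols are {A, S}.
ε ∈ L(G) since S is nullable, so keep S → ε.
For each production, add variants omitting each subset of nullable occurrences: S → A A gives A A | A.

S → a | A A | A | ε; A → a | b b | a b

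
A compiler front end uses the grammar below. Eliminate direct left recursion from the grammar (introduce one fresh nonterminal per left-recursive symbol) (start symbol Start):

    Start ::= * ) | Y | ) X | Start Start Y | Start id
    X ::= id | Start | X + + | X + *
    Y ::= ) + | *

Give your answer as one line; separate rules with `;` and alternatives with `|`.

Directly left-recursive nonterminals: Start, X.
For Start: α = {Start Y, id}, β = {* ), Y, ) X}. Rewrite as Start → β Start1 and Start1 → α Start1 | ε.
For X: α = {+ +, + *}, β = {id, Start}. Rewrite as X → β X1 and X1 → α X1 | ε.

Start ::= * ) Start1 | Y Start1 | ) X Start1; X ::= id X1 | Start X1; Y ::= ) + | *; Start1 ::= Start Y Start1 | id Start1 | ε; X1 ::= + + X1 | + * X1 | ε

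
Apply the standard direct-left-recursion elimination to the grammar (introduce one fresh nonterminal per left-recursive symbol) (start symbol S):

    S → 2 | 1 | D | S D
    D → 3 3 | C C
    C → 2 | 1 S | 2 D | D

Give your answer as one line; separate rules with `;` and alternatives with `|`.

Left recursion appears on S.
For S: α = {D}, β = {2, 1, D}. Rewrite as S → β S' and S' → α S' | ε.

S → 2 S' | 1 S' | D S'; D → 3 3 | C C; C → 2 | 1 S | 2 D | D; S' → D S' | ε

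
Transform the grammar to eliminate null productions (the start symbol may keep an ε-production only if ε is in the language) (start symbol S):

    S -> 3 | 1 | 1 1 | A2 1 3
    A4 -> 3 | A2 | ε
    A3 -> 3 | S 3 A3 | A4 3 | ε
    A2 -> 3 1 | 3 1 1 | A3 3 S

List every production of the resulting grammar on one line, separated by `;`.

S -> 3 | 1 | 1 1 | A2 1 3; A4 -> 3 | A2; A3 -> 3 | S 3 A3 | S 3 | A4 3; A2 -> 3 1 | 3 1 1 | A3 3 S | 3 S

The nullable symbols are {A3, A4}.
ε ∉ L(G), so no ε-production is kept.
Add the nullable-subset variants: A3 → S 3 A3 gives S 3 A3 | S 3. A2 → A3 3 S gives A3 3 S | 3 S.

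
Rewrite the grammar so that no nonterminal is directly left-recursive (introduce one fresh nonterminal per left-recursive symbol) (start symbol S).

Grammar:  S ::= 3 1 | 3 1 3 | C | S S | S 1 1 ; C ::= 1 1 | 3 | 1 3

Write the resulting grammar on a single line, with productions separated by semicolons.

Directly left-recursive nonterminal: S.
For S: α = {S, 1 1}, β = {3 1, 3 1 3, C}. Rewrite as S → β S' and S' → α S' | ε.

S ::= 3 1 S' | 3 1 3 S' | C S'; C ::= 1 1 | 3 | 1 3; S' ::= S S' | 1 1 S' | epsilon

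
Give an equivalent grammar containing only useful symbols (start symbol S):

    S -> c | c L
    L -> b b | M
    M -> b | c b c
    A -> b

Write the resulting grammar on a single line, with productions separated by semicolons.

S -> c | c L; L -> b b | M; M -> b | c b c

Generating nonterminals: {A, L, M, S}.
Reachable from S after that: {L, M, S}.
Removed useless symbols: {A} and every production mentioning them.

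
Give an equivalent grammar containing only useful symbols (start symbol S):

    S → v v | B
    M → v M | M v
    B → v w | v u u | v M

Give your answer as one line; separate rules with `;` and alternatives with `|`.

S → v v | B; B → v w | v u u

Generating nonterminals: {B, S}.
Reachable from S after that: {B, S}.
Removed useless symbols: {M} and every production mentioning them.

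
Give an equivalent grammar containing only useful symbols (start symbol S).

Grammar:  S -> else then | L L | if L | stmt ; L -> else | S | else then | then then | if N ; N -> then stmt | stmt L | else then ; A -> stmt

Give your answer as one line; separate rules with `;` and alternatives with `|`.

S -> else then | L L | if L | stmt; L -> else | S | else then | then then | if N; N -> then stmt | stmt L | else then

Generating nonterminals: {A, L, N, S}.
Reachable from S after that: {L, N, S}.
Removed useless symbols: {A} and every production mentioning them.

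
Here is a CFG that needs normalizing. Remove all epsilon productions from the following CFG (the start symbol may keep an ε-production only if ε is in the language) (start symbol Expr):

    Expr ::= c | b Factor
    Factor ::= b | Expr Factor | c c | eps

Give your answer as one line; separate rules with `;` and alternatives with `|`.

Expr ::= c | b Factor | b; Factor ::= b | Expr Factor | Expr | c c

Nullable nonterminals: {Factor}.
ε ∉ L(G), so no ε-production is kept.
Add the nullable-subset variants: Expr → b Factor gives b Factor | b. Factor → Expr Factor gives Expr Factor | Expr.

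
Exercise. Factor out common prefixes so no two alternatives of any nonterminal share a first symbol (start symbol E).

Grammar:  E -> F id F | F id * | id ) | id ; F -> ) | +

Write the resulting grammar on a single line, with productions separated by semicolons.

E -> F id E' | id E''; F -> ) | +; E' -> F | *; E'' -> ) | ε

E has alternatives sharing prefix 'F id': factor to E → F id E' with E' → F | *.
E has alternatives sharing prefix 'id': factor to E → id E'' with E'' → ) | ε.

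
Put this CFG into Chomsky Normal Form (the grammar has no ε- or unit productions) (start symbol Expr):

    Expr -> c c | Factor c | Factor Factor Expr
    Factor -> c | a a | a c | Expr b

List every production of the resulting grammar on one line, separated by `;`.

Expr -> X1 X1 | Factor X1 | Factor Y1; Factor -> c | X2 X2 | X2 X1 | Expr X3; X1 -> c; X2 -> a; X3 -> b; Y1 -> Factor Expr

Introduce a nonterminal for each terminal appearing in a rule of length ≥ 2: X1 → c, X2 → a, X3 → b.
Binarize each right-hand side of length ≥ 3 by chaining fresh nonterminals (Y1, Y2, …): affected rules were Expr → Factor Factor Expr.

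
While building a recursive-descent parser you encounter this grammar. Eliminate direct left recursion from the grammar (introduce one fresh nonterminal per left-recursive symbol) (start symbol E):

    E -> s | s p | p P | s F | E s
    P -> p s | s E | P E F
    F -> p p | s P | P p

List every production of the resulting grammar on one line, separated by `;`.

E -> s E' | s p E' | p P E' | s F E'; P -> p s P' | s E P'; F -> p p | s P | P p; E' -> s E' | ε; P' -> E F P' | ε

E, P are directly left-recursive.
For E: α = {s}, β = {s, s p, p P, s F}. Rewrite as E → β E' and E' → α E' | ε.
For P: α = {E F}, β = {p s, s E}. Rewrite as P → β P' and P' → α P' | ε.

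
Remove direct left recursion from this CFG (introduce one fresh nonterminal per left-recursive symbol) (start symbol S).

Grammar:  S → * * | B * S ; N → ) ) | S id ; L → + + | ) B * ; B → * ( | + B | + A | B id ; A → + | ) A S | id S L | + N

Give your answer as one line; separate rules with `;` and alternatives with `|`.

S → * * | B * S; N → ) ) | S id; L → + + | ) B *; B → * ( B' | + B B' | + A B'; A → + | ) A S | id S L | + N; B' → id B' | ε

B is directly left-recursive.
For B: α = {id}, β = {* (, + B, + A}. Rewrite as B → β B' and B' → α B' | ε.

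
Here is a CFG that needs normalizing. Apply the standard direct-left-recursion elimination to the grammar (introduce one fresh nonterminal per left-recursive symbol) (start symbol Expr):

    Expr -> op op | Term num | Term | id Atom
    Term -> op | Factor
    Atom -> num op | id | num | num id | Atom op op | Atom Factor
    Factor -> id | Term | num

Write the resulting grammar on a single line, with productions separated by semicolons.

Left recursion appears on Atom.
For Atom: α = {op op, Factor}, β = {num op, id, num, num id}. Rewrite as Atom → β Atom1 and Atom1 → α Atom1 | ε.

Expr -> op op | Term num | Term | id Atom; Term -> op | Factor; Atom -> num op Atom1 | id Atom1 | num Atom1 | num id Atom1; Factor -> id | Term | num; Atom1 -> op op Atom1 | Factor Atom1 | ε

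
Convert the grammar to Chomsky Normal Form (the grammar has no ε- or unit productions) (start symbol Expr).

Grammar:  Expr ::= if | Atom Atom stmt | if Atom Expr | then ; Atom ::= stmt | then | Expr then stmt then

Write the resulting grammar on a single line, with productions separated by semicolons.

Introduce a nonterminal for each terminal appearing in a rule of length ≥ 2: X1 → stmt, X2 → if, X3 → then.
Binarize each right-hand side of length ≥ 3 by chaining fresh nonterminals (Y1, Y2, …): affected rules were Expr → Atom Atom X1; Expr → X2 Atom Expr; Atom → Expr X3 X1 X3.

Expr ::= if | Atom Y1 | X2 Y2 | then; Atom ::= stmt | then | Expr Y3; X1 ::= stmt; X2 ::= if; X3 ::= then; Y1 ::= Atom X1; Y2 ::= Atom Expr; Y3 ::= X3 Y4; Y4 ::= X1 X3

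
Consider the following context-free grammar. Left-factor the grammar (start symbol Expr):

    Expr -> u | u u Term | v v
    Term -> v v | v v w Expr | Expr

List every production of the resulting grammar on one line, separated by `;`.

Expr -> v v | u Expr1; Term -> Expr | v v Term1; Expr1 -> ε | u Term; Term1 -> ε | w Expr

Expr has alternatives sharing prefix 'u': factor to Expr → u Expr1 with Expr1 → ε | u Term.
Term has alternatives sharing prefix 'v v': factor to Term → v v Term1 with Term1 → ε | w Expr.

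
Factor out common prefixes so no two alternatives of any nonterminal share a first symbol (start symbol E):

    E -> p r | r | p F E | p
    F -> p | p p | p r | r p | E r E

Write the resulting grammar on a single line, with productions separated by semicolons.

E has alternatives sharing prefix 'p': factor to E → p E' with E' → r | F E | ε.
F has alternatives sharing prefix 'p': factor to F → p F' with F' → ε | p | r.

E -> r | p E'; F -> r p | E r E | p F'; E' -> r | F E | eps; F' -> eps | p | r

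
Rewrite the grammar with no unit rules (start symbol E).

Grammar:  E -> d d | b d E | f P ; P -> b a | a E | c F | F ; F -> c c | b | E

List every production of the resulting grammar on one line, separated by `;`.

E -> d d | b d E | f P; P -> d d | b d E | f P | c c | b | b a | a E | c F; F -> d d | b d E | f P | c c | b

Unit pairs: F ⇒* {E}; P ⇒* {E, F}.
For each unit pair (A, B), copy every non-unit production of B to A, then drop all unit productions.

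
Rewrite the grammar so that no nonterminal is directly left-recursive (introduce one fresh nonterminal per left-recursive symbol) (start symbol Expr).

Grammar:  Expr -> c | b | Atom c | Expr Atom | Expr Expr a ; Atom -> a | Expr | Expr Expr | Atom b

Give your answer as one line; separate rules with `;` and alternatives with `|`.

Directly left-recursive nonterminals: Expr, Atom.
For Expr: α = {Atom, Expr a}, β = {c, b, Atom c}. Rewrite as Expr → β Expr1 and Expr1 → α Expr1 | ε.
For Atom: α = {b}, β = {a, Expr, Expr Expr}. Rewrite as Atom → β Atom1 and Atom1 → α Atom1 | ε.

Expr -> c Expr1 | b Expr1 | Atom c Expr1; Atom -> a Atom1 | Expr Atom1 | Expr Expr Atom1; Expr1 -> Atom Expr1 | Expr a Expr1 | eps; Atom1 -> b Atom1 | eps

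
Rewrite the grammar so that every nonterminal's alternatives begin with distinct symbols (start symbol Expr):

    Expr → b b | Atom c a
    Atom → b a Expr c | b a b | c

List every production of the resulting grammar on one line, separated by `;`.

Atom has alternatives sharing prefix 'b a': factor to Atom → b a Atom1 with Atom1 → Expr c | b.

Expr → b b | Atom c a; Atom → c | b a Atom1; Atom1 → Expr c | b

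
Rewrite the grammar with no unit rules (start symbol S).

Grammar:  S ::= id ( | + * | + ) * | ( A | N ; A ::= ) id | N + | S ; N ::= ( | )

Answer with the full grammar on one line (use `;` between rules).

Unit pairs: A ⇒* {N, S}; S ⇒* {N}.
For each unit pair (A, B), copy every non-unit production of B to A, then drop all unit productions.

S ::= id ( | + * | + ) * | ( A | ( | ); A ::= id ( | + * | + ) * | ( A | ( | ) | ) id | N +; N ::= ( | )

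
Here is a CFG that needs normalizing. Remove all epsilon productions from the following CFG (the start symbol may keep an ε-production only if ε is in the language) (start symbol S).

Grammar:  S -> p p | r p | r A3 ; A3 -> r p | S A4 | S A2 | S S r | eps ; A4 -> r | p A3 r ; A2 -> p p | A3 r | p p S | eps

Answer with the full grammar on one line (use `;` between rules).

The nullable symbols are {A2, A3}.
ε ∉ L(G), so no ε-production is kept.
Add the nullable-subset variants: S → r A3 gives r A3 | r. A3 → S A2 gives S A2 | S. A4 → p A3 r gives p A3 r | p r. A2 → A3 r gives A3 r | r.

S -> p p | r p | r A3 | r; A3 -> r p | S A4 | S A2 | S | S S r; A4 -> r | p A3 r | p r; A2 -> p p | A3 r | r | p p S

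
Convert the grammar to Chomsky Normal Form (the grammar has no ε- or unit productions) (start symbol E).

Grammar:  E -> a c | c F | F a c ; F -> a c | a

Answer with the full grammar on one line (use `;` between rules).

E -> X1 X2 | X2 F | F Y1; F -> X1 X2 | a; X1 -> a; X2 -> c; Y1 -> X1 X2

Introduce a nonterminal for each terminal appearing in a rule of length ≥ 2: X1 → a, X2 → c.
Binarize each right-hand side of length ≥ 3 by chaining fresh nonterminals (Y1, Y2, …): affected rules were E → F X1 X2.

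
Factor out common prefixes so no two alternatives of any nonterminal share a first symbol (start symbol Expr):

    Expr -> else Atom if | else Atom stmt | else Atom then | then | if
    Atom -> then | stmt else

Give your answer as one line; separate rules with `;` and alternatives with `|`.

Expr -> then | if | else Atom Expr1; Atom -> then | stmt else; Expr1 -> if | stmt | then

Expr has alternatives sharing prefix 'else Atom': factor to Expr → else Atom Expr1 with Expr1 → if | stmt | then.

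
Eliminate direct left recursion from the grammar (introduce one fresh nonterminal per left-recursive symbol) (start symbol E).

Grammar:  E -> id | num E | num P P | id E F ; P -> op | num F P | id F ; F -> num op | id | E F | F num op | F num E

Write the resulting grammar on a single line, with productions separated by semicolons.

E -> id | num E | num P P | id E F; P -> op | num F P | id F; F -> num op F' | id F' | E F F'; F' -> num op F' | num E F' | ε

Left recursion appears on F.
For F: α = {num op, num E}, β = {num op, id, E F}. Rewrite as F → β F' and F' → α F' | ε.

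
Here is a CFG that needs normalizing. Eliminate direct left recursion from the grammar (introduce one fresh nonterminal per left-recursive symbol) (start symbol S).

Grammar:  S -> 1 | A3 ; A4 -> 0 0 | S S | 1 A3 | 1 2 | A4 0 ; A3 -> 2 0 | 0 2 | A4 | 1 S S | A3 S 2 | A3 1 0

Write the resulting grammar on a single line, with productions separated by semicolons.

S -> 1 | A3; A4 -> 0 0 A4' | S S A4' | 1 A3 A4' | 1 2 A4'; A3 -> 2 0 A3' | 0 2 A3' | A4 A3' | 1 S S A3'; A4' -> 0 A4' | ε; A3' -> S 2 A3' | 1 0 A3' | ε

Left recursion appears on A4, A3.
For A4: α = {0}, β = {0 0, S S, 1 A3, 1 2}. Rewrite as A4 → β A4' and A4' → α A4' | ε.
For A3: α = {S 2, 1 0}, β = {2 0, 0 2, A4, 1 S S}. Rewrite as A3 → β A3' and A3' → α A3' | ε.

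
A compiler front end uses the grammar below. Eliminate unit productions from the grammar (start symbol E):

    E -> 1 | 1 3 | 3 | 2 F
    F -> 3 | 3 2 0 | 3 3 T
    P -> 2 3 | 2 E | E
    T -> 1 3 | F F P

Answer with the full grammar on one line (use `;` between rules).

Unit pairs: P ⇒* {E}.
For every A with A ⇒* B via unit rules, add B's non-unit alternatives to A; then delete every rule of the form X → Y.

E -> 1 | 1 3 | 3 | 2 F; F -> 3 | 3 2 0 | 3 3 T; P -> 1 | 1 3 | 3 | 2 F | 2 3 | 2 E; T -> 1 3 | F F P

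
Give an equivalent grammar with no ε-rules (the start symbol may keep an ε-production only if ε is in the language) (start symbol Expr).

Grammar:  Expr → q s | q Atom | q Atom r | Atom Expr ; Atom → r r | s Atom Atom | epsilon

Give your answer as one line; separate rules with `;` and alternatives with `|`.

The nullable symbols are {Atom}.
ε ∉ L(G), so no ε-production is kept.
Expand every rule over subsets of its nullable positions: Expr → q Atom gives q Atom | q. Expr → q Atom r gives q Atom r | q r. Atom → s Atom Atom gives s Atom Atom | s Atom | s.

Expr → q s | q Atom | q | q Atom r | q r | Atom Expr; Atom → r r | s Atom Atom | s Atom | s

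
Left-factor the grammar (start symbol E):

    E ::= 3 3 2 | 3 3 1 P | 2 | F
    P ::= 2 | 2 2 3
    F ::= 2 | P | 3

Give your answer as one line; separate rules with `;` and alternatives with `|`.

E has alternatives sharing prefix '3 3': factor to E → 3 3 E' with E' → 2 | 1 P.
P has alternatives sharing prefix '2': factor to P → 2 P' with P' → ε | 2 3.

E ::= 2 | F | 3 3 E'; P ::= 2 P'; F ::= 2 | P | 3; E' ::= 2 | 1 P; P' ::= ε | 2 3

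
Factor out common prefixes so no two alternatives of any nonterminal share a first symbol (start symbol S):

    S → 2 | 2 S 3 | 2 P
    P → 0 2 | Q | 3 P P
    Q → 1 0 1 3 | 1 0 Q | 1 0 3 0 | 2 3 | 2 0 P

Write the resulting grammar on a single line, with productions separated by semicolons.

S has alternatives sharing prefix '2': factor to S → 2 S' with S' → ε | S 3 | P.
Q has alternatives sharing prefix '1 0': factor to Q → 1 0 Q' with Q' → 1 3 | Q | 3 0.
Q has alternatives sharing prefix '2': factor to Q → 2 Q'' with Q'' → 3 | 0 P.

S → 2 S'; P → 0 2 | Q | 3 P P; Q → 1 0 Q' | 2 Q''; S' → eps | S 3 | P; Q' → 1 3 | Q | 3 0; Q'' → 3 | 0 P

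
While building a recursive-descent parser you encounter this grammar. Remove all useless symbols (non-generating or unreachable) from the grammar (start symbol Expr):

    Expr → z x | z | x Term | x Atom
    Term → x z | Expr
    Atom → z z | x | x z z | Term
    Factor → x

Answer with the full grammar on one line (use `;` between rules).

Generating nonterminals: {Atom, Expr, Factor, Term}.
Reachable from Expr after that: {Atom, Expr, Term}.
Removed useless symbols: {Factor} and every production mentioning them.

Expr → z x | z | x Term | x Atom; Term → x z | Expr; Atom → z z | x | x z z | Term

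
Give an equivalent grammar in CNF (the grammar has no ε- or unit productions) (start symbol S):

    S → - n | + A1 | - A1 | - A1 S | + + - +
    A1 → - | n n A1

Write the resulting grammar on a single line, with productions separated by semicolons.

Introduce a nonterminal for each terminal appearing in a rule of length ≥ 2: X1 → -, X2 → n, X3 → +.
Binarize each right-hand side of length ≥ 3 by chaining fresh nonterminals (Y1, Y2, …): affected rules were S → X1 A1 S; S → X3 X3 X1 X3; A1 → X2 X2 A1.

S → X1 X2 | X3 A1 | X1 A1 | X1 Y1 | X3 Y2; A1 → - | X2 Y4; X1 → -; X2 → n; X3 → +; Y1 → A1 S; Y2 → X3 Y3; Y3 → X1 X3; Y4 → X2 A1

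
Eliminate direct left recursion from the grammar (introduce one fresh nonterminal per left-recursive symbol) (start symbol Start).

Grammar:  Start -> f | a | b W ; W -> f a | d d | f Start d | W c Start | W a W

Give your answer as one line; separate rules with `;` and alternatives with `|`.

Start -> f | a | b W; W -> f a W1 | d d W1 | f Start d W1; W1 -> c Start W1 | a W W1 | epsilon

Left recursion appears on W.
For W: α = {c Start, a W}, β = {f a, d d, f Start d}. Rewrite as W → β W1 and W1 → α W1 | ε.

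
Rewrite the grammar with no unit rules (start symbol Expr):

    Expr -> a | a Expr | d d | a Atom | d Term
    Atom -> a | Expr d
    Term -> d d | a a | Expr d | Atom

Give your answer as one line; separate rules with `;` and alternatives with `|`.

Unit pairs: Term ⇒* {Atom}.
For each unit pair (A, B), copy every non-unit production of B to A, then drop all unit productions.

Expr -> a | a Expr | d d | a Atom | d Term; Atom -> a | Expr d; Term -> d d | a a | Expr d | a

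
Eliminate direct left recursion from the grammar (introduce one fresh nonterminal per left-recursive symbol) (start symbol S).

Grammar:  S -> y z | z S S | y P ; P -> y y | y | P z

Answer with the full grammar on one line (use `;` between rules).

S -> y z | z S S | y P; P -> y y P' | y P'; P' -> z P' | ε

Directly left-recursive nonterminal: P.
For P: α = {z}, β = {y y, y}. Rewrite as P → β P' and P' → α P' | ε.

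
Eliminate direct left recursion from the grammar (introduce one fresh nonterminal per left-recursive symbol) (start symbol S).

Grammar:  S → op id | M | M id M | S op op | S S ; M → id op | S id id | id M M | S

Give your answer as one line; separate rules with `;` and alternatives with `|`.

S → op id S' | M S' | M id M S'; M → id op | S id id | id M M | S; S' → op op S' | S S' | ε

S is directly left-recursive.
For S: α = {op op, S}, β = {op id, M, M id M}. Rewrite as S → β S' and S' → α S' | ε.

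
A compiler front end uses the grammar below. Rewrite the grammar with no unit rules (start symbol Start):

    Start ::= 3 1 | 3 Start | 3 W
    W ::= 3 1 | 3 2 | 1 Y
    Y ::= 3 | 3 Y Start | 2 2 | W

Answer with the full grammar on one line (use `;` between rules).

Start ::= 3 1 | 3 Start | 3 W; W ::= 3 1 | 3 2 | 1 Y; Y ::= 3 1 | 3 2 | 1 Y | 3 | 3 Y Start | 2 2

Unit pairs: Y ⇒* {W}.
For every A with A ⇒* B via unit rules, add B's non-unit alternatives to A; then delete every rule of the form X → Y.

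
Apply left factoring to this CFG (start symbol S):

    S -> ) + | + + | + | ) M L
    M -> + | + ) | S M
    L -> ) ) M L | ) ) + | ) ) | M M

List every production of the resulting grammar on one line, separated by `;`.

S -> ) S' | + S''; M -> S M | + M'; L -> M M | ) ) L'; S' -> + | M L; S'' -> + | ε; M' -> ε | ); L' -> M L | + | ε

S has alternatives sharing prefix ')': factor to S → ) S' with S' → + | M L.
S has alternatives sharing prefix '+': factor to S → + S'' with S'' → + | ε.
M has alternatives sharing prefix '+': factor to M → + M' with M' → ε | ).
L has alternatives sharing prefix ') )': factor to L → ) ) L' with L' → M L | + | ε.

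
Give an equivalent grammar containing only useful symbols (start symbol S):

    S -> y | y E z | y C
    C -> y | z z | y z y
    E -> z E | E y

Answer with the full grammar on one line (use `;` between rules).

S -> y | y C; C -> y | z z | y z y

Generating nonterminals: {C, S}.
Reachable from S after that: {C, S}.
Removed useless symbols: {E} and every production mentioning them.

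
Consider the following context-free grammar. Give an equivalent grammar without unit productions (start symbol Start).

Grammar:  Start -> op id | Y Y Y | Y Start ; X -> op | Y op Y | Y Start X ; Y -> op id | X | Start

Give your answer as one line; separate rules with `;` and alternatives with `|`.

Start -> op id | Y Y Y | Y Start; X -> op | Y op Y | Y Start X; Y -> op id | Y Y Y | Y Start | op | Y op Y | Y Start X

Unit pairs: Y ⇒* {Start, X}.
For each unit pair (A, B), copy every non-unit production of B to A, then drop all unit productions.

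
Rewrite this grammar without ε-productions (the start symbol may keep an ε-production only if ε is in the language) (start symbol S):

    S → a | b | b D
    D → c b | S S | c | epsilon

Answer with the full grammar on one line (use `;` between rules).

Nullable nonterminals: {D}.
ε ∉ L(G), so no ε-production is kept.

S → a | b | b D; D → c b | S S | c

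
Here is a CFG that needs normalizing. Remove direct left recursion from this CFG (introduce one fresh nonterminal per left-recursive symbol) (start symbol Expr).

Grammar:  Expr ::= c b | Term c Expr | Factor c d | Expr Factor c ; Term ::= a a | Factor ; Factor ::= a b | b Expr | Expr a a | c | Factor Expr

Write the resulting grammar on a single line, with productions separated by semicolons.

Expr ::= c b Expr1 | Term c Expr Expr1 | Factor c d Expr1; Term ::= a a | Factor; Factor ::= a b Factor1 | b Expr Factor1 | Expr a a Factor1 | c Factor1; Expr1 ::= Factor c Expr1 | eps; Factor1 ::= Expr Factor1 | eps

Left recursion appears on Expr, Factor.
For Expr: α = {Factor c}, β = {c b, Term c Expr, Factor c d}. Rewrite as Expr → β Expr1 and Expr1 → α Expr1 | ε.
For Factor: α = {Expr}, β = {a b, b Expr, Expr a a, c}. Rewrite as Factor → β Factor1 and Factor1 → α Factor1 | ε.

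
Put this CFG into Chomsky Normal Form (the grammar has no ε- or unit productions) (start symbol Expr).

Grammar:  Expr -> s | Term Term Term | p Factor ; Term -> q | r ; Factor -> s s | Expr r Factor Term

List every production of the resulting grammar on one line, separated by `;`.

Expr -> s | Term Y1 | X1 Factor; Term -> q | r; Factor -> X2 X2 | Expr Y2; X1 -> p; X2 -> s; X3 -> r; Y1 -> Term Term; Y2 -> X3 Y3; Y3 -> Factor Term

Introduce a nonterminal for each terminal appearing in a rule of length ≥ 2: X1 → p, X2 → s, X3 → r.
Binarize each right-hand side of length ≥ 3 by chaining fresh nonterminals (Y1, Y2, …): affected rules were Expr → Term Term Term; Factor → Expr X3 Factor Term.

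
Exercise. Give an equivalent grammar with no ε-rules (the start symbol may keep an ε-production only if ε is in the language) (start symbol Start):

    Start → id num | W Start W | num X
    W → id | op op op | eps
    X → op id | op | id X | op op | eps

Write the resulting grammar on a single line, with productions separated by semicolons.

Start → id num | W Start W | W Start | Start W | num X | num; W → id | op op op; X → op id | op | id X | id | op op

Nullable set = {W, X}.
ε ∉ L(G), so no ε-production is kept.
Add the nullable-subset variants: Start → W Start W gives W Start W | W Start | Start W. Start → num X gives num X | num. X → id X gives id X | id.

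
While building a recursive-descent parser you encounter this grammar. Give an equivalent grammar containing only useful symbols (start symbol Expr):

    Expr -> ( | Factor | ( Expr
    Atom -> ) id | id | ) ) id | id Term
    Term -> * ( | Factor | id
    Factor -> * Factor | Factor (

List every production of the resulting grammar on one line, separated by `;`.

Expr -> ( | ( Expr

Generating nonterminals: {Atom, Expr, Term}.
Reachable from Expr after that: {Expr}.
Removed useless symbols: {Atom, Factor, Term} and every production mentioning them.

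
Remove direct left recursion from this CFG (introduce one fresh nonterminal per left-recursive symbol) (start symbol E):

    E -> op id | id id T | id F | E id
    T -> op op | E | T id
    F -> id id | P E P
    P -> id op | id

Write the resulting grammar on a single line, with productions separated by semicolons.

Directly left-recursive nonterminals: E, T.
For E: α = {id}, β = {op id, id id T, id F}. Rewrite as E → β E' and E' → α E' | ε.
For T: α = {id}, β = {op op, E}. Rewrite as T → β T' and T' → α T' | ε.

E -> op id E' | id id T E' | id F E'; T -> op op T' | E T'; F -> id id | P E P; P -> id op | id; E' -> id E' | ε; T' -> id T' | ε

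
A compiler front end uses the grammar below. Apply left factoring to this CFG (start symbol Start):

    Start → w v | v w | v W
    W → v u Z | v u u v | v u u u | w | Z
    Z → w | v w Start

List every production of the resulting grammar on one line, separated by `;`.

Start has alternatives sharing prefix 'v': factor to Start → v Start1 with Start1 → w | W.
W has alternatives sharing prefix 'v u': factor to W → v u W1 with W1 → Z | u v | u u.
W1 has alternatives sharing prefix 'u': factor to W1 → u W11 with W11 → v | u.

Start → w v | v Start1; W → w | Z | v u W1; Z → w | v w Start; Start1 → w | W; W1 → Z | u W11; W11 → v | u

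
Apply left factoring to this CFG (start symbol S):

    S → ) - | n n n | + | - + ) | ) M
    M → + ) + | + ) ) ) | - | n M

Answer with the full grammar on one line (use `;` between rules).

S has alternatives sharing prefix ')': factor to S → ) S' with S' → - | M.
M has alternatives sharing prefix '+ )': factor to M → + ) M' with M' → + | ) ).

S → n n n | + | - + ) | ) S'; M → - | n M | + ) M'; S' → - | M; M' → + | ) )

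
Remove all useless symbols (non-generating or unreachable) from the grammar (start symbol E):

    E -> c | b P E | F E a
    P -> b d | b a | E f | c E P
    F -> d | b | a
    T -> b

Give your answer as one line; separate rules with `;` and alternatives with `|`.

E -> c | b P E | F E a; P -> b d | b a | E f | c E P; F -> d | b | a

Generating nonterminals: {E, F, P, T}.
Reachable from E after that: {E, F, P}.
Removed useless symbols: {T} and every production mentioning them.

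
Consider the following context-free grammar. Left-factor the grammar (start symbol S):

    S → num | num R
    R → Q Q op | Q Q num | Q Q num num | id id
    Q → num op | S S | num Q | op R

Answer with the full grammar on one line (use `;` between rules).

S → num S'; R → id id | Q Q R'; Q → S S | op R | num Q'; S' → ε | R; R' → op | num R''; Q' → op | Q; R'' → ε | num

S has alternatives sharing prefix 'num': factor to S → num S' with S' → ε | R.
R has alternatives sharing prefix 'Q Q': factor to R → Q Q R' with R' → op | num | num num.
Q has alternatives sharing prefix 'num': factor to Q → num Q' with Q' → op | Q.
R' has alternatives sharing prefix 'num': factor to R' → num R'' with R'' → ε | num.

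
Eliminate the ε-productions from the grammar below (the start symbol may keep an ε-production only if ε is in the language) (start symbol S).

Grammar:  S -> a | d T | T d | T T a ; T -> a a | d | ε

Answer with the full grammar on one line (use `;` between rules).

S -> a | d T | d | T d | T T a | T a; T -> a a | d

Nullable nonterminals: {T}.
ε ∉ L(G), so no ε-production is kept.
Expand every rule over subsets of its nullable positions: S → d T gives d T | d. S → T T a gives T T a | T a.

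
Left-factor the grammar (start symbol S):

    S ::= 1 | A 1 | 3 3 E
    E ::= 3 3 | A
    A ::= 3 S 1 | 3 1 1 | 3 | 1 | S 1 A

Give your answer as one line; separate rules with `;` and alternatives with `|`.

A has alternatives sharing prefix '3': factor to A → 3 A' with A' → S 1 | 1 1 | ε.

S ::= 1 | A 1 | 3 3 E; E ::= 3 3 | A; A ::= 1 | S 1 A | 3 A'; A' ::= S 1 | 1 1 | ε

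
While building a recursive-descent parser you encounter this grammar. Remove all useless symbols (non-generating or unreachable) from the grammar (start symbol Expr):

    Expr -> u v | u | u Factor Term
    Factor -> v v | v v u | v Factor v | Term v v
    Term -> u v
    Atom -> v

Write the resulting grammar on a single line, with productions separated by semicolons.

Generating nonterminals: {Atom, Expr, Factor, Term}.
Reachable from Expr after that: {Expr, Factor, Term}.
Removed useless symbols: {Atom} and every production mentioning them.

Expr -> u v | u | u Factor Term; Factor -> v v | v v u | v Factor v | Term v v; Term -> u v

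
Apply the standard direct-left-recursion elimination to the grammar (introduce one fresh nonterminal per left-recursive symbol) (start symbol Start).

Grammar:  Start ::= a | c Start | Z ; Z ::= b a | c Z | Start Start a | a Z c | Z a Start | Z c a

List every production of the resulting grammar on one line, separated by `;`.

Start ::= a | c Start | Z; Z ::= b a Z1 | c Z Z1 | Start Start a Z1 | a Z c Z1; Z1 ::= a Start Z1 | c a Z1 | eps

Left recursion appears on Z.
For Z: α = {a Start, c a}, β = {b a, c Z, Start Start a, a Z c}. Rewrite as Z → β Z1 and Z1 → α Z1 | ε.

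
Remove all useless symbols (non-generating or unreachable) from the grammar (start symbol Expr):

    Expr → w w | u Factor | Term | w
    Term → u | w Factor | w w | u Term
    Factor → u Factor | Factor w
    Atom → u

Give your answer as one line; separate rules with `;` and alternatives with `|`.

Generating nonterminals: {Atom, Expr, Term}.
Reachable from Expr after that: {Expr, Term}.
Removed useless symbols: {Atom, Factor} and every production mentioning them.

Expr → w w | Term | w; Term → u | w w | u Term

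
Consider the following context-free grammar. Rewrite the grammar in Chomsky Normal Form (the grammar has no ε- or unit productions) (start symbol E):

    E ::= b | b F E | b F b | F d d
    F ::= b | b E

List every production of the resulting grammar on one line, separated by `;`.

E ::= b | X1 Y1 | X1 Y2 | F Y3; F ::= b | X1 E; X1 ::= b; X2 ::= d; Y1 ::= F E; Y2 ::= F X1; Y3 ::= X2 X2

Introduce a nonterminal for each terminal appearing in a rule of length ≥ 2: X1 → b, X2 → d.
Binarize each right-hand side of length ≥ 3 by chaining fresh nonterminals (Y1, Y2, …): affected rules were E → X1 F E; E → X1 F X1; E → F X2 X2.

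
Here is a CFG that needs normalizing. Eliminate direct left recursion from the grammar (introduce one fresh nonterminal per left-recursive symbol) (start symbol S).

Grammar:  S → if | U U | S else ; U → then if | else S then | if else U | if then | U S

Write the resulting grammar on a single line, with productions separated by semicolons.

S, U are directly left-recursive.
For S: α = {else}, β = {if, U U}. Rewrite as S → β S' and S' → α S' | ε.
For U: α = {S}, β = {then if, else S then, if else U, if then}. Rewrite as U → β U' and U' → α U' | ε.

S → if S' | U U S'; U → then if U' | else S then U' | if else U U' | if then U'; S' → else S' | epsilon; U' → S U' | epsilon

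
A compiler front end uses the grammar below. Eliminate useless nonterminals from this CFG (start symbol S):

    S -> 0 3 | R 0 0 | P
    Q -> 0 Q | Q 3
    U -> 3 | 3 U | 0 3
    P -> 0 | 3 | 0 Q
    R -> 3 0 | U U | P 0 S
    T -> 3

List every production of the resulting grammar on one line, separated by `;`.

S -> 0 3 | R 0 0 | P; U -> 3 | 3 U | 0 3; P -> 0 | 3; R -> 3 0 | U U | P 0 S

Generating nonterminals: {P, R, S, T, U}.
Reachable from S after that: {P, R, S, U}.
Removed useless symbols: {Q, T} and every production mentioning them.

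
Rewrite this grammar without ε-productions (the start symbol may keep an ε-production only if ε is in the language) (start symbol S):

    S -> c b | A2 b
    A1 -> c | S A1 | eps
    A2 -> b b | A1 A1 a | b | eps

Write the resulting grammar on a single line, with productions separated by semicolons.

The nullable symbols are {A1, A2}.
ε ∉ L(G), so no ε-production is kept.
Add the nullable-subset variants: S → A2 b gives A2 b | b. A1 → S A1 gives S A1 | S. A2 → A1 A1 a gives A1 A1 a | A1 a | a.

S -> c b | A2 b | b; A1 -> c | S A1 | S; A2 -> b b | A1 A1 a | A1 a | a | b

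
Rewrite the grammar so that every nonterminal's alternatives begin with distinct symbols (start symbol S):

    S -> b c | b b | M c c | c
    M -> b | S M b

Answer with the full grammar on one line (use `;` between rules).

S has alternatives sharing prefix 'b': factor to S → b S' with S' → c | b.

S -> M c c | c | b S'; M -> b | S M b; S' -> c | b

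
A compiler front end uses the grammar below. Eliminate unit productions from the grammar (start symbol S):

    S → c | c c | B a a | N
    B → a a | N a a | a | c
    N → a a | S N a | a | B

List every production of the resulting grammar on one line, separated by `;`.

Unit pairs: N ⇒* {B}; S ⇒* {B, N}.
For every A with A ⇒* B via unit rules, add B's non-unit alternatives to A; then delete every rule of the form X → Y.

S → a a | N a a | a | c | c c | B a a | S N a; B → a a | N a a | a | c; N → a a | N a a | a | c | S N a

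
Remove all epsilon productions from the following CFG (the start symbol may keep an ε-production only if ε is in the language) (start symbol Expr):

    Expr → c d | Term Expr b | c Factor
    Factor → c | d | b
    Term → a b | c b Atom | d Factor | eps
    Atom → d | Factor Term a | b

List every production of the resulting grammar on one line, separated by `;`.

The nullable symbols are {Term}.
ε ∉ L(G), so no ε-production is kept.
For each production, add variants omitting each subset of nullable occurrences: Expr → Term Expr b gives Term Expr b | Expr b. Atom → Factor Term a gives Factor Term a | Factor a.

Expr → c d | Term Expr b | Expr b | c Factor; Factor → c | d | b; Term → a b | c b Atom | d Factor; Atom → d | Factor Term a | Factor a | b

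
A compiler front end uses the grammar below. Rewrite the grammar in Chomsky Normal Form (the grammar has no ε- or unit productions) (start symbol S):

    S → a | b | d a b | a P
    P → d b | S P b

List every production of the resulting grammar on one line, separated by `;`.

S → a | b | X1 Y1 | X2 P; P → X1 X3 | S Y2; X1 → d; X2 → a; X3 → b; Y1 → X2 X3; Y2 → P X3

Introduce a nonterminal for each terminal appearing in a rule of length ≥ 2: X1 → d, X2 → a, X3 → b.
Binarize each right-hand side of length ≥ 3 by chaining fresh nonterminals (Y1, Y2, …): affected rules were S → X1 X2 X3; P → S P X3.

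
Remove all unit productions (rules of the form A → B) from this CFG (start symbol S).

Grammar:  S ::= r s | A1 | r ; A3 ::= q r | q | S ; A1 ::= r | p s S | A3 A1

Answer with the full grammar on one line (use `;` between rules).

S ::= r | p s S | A3 A1 | r s; A3 ::= r | p s S | A3 A1 | r s | q r | q; A1 ::= r | p s S | A3 A1

Unit pairs: A3 ⇒* {A1, S}; S ⇒* {A1}.
For every A with A ⇒* B via unit rules, add B's non-unit alternatives to A; then delete every rule of the form X → Y.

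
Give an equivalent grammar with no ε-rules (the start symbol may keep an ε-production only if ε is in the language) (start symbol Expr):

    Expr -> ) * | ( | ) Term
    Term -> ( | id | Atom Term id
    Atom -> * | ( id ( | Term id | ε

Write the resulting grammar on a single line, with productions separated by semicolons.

Nullable nonterminals: {Atom}.
ε ∉ L(G), so no ε-production is kept.
Expand every rule over subsets of its nullable positions: Term → Atom Term id gives Atom Term id | Term id.

Expr -> ) * | ( | ) Term; Term -> ( | id | Atom Term id | Term id; Atom -> * | ( id ( | Term id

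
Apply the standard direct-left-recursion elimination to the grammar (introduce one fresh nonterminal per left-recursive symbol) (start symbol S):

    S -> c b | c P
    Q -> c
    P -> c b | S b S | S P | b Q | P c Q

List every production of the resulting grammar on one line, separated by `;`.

S -> c b | c P; Q -> c; P -> c b P' | S b S P' | S P P' | b Q P'; P' -> c Q P' | epsilon

Left recursion appears on P.
For P: α = {c Q}, β = {c b, S b S, S P, b Q}. Rewrite as P → β P' and P' → α P' | ε.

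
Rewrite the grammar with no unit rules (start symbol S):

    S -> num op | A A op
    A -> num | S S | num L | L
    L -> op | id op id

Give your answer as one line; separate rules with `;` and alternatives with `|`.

S -> num op | A A op; A -> op | id op id | num | S S | num L; L -> op | id op id

Unit pairs: A ⇒* {L}.
For every A with A ⇒* B via unit rules, add B's non-unit alternatives to A; then delete every rule of the form X → Y.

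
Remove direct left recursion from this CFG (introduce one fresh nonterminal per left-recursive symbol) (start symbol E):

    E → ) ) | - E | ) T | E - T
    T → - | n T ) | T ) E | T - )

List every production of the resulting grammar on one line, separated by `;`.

E → ) ) E' | - E E' | ) T E'; T → - T' | n T ) T'; E' → - T E' | ε; T' → ) E T' | - ) T' | ε

Left recursion appears on E, T.
For E: α = {- T}, β = {) ), - E, ) T}. Rewrite as E → β E' and E' → α E' | ε.
For T: α = {) E, - )}, β = {-, n T )}. Rewrite as T → β T' and T' → α T' | ε.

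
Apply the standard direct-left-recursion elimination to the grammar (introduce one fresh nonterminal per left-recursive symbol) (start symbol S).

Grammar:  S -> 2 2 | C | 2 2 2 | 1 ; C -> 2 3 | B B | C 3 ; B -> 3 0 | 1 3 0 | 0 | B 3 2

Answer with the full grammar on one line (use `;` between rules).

S -> 2 2 | C | 2 2 2 | 1; C -> 2 3 C' | B B C'; B -> 3 0 B' | 1 3 0 B' | 0 B'; C' -> 3 C' | ε; B' -> 3 2 B' | ε

C, B are directly left-recursive.
For C: α = {3}, β = {2 3, B B}. Rewrite as C → β C' and C' → α C' | ε.
For B: α = {3 2}, β = {3 0, 1 3 0, 0}. Rewrite as B → β B' and B' → α B' | ε.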